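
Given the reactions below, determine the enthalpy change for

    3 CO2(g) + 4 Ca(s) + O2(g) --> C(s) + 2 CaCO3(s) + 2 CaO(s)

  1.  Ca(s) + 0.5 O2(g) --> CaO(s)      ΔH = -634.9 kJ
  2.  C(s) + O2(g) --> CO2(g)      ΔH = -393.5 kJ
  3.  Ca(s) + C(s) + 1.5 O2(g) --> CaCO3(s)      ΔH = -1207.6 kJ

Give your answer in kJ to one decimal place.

eq. 1 × 2: (2)·(-634.9) = -1269.8 kJ
eq. 2 reversed and × 3: (-3)·(-393.5) = +1180.5 kJ
eq. 3 × 2: (2)·(-1207.6) = -2415.2 kJ
ΔH = (-1269.8) + (+1180.5) + (-2415.2) = -2504.5 kJ

ΔH = -2504.5 kJ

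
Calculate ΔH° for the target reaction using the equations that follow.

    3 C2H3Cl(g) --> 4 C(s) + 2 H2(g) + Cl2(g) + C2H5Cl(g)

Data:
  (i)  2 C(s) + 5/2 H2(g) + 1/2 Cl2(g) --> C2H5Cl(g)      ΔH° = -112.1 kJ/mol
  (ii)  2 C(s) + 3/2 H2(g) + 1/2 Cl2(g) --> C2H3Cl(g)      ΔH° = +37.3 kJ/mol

ΔH° = -224.0 kJ/mol

(i) as written: -112.1 kJ/mol
(ii) reversed and × 3: (-3)·(+37.3) = -111.9 kJ/mol
Summing the manipulated equations, ΔH° = (1)·(-112.1) + (-3)·(+37.3) = -224.0 kJ/mol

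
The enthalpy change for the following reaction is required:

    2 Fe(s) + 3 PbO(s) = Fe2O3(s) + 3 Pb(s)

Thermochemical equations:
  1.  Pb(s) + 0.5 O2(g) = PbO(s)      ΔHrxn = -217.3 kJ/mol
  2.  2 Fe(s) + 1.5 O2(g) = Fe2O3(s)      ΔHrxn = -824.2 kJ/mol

eq. 1 reversed and × 3: (-3)·(-217.3) = +651.9 kJ/mol
eq. 2 as written: -824.2 kJ/mol
ΔHrxn = (-3)·(-217.3) + (1)·(-824.2) = -172.3 kJ/mol

ΔHrxn = -172.3 kJ/mol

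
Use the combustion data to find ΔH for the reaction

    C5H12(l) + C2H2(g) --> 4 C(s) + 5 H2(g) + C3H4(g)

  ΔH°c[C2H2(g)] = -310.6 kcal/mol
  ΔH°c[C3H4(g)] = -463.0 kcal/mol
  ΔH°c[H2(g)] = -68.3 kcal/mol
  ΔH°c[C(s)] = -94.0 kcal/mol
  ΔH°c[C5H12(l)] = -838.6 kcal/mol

Using ΔH = Σ nΔHc°(reactants) − Σ nΔHc°(products):
= [1·(-838.6) + 1·(-310.6)] − [4·(-94.0) + 5·(-68.3) + 1·(-463.0)]
= 31.3 kcal/mol

ΔH = 31.3 kcal/mol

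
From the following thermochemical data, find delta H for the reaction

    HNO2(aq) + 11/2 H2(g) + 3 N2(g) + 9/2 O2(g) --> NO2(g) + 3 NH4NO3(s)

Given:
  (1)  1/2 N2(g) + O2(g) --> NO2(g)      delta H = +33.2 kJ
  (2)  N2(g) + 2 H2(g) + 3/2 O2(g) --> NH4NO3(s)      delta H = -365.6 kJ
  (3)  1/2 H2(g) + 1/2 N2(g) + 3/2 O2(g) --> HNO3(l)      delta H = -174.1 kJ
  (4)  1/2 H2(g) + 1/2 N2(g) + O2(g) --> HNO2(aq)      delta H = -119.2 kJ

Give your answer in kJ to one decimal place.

(1) as written: +33.2 kJ
(2) × 3: (3)·(-365.6) = -1096.8 kJ
(3): not needed.
(4) reversed: +119.2 kJ
By Hess's law, delta H = (1)·(+33.2) + (3)·(-365.6) + (-1)·(-119.2) = -944.4 kJ

delta H = -944.4 kJ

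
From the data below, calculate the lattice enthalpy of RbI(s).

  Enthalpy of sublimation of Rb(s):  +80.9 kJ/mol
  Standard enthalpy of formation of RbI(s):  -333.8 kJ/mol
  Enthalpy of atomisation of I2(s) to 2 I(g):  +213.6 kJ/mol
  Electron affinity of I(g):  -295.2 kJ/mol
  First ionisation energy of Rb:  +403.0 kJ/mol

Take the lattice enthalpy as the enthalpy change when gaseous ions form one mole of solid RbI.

ΔHf° = 1·ΔHsub + 1·(ΣIE) + 1/2·D(I2) + 1·EA + U
-333.8 = 1·(+80.9) + 1·(+403.0) + 1/2·(+213.6) + 1·(-295.2) + U
U = -333.8 − (+295.5) = -629.3 kJ/mol

U = -629.3 kJ/mol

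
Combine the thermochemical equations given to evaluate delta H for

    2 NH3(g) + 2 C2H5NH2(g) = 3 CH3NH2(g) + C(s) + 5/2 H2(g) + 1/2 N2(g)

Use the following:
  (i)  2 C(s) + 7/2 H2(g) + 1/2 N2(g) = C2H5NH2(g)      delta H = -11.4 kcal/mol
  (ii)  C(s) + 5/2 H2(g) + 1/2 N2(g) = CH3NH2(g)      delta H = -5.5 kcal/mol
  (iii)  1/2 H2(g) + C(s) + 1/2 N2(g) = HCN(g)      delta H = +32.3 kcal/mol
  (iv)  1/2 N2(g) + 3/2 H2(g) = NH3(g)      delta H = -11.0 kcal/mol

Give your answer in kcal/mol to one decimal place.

delta H = 28.3 kcal/mol

(i) reversed and × 2: (-2)·(-11.4) = +22.8 kcal/mol
(ii) × 3: (3)·(-5.5) = -16.5 kcal/mol
(iii): not needed.
(iv) reversed and × 2: (-2)·(-11.0) = +22.0 kcal/mol
delta H = (+22.8) + (-16.5) + (+22.0) = 28.3 kcal/mol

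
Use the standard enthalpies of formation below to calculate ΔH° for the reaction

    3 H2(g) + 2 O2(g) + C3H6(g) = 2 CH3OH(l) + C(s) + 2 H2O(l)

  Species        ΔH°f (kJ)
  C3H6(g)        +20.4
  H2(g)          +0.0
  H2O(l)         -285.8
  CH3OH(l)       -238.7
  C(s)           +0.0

ΔH° = -1069.4 kJ

ΔH°rxn = Σ nΔHf°(products) − Σ nΔHf°(reactants).
Products: 2·(-238.7) + 1·(+0.0) + 2·(-285.8) = -1049.0
Reactants: 3·(+0.0) + 2·(+0.0) + 1·(+20.4) = +20.4
ΔH° = (-1049.0) − (+20.4) = -1069.4 kJ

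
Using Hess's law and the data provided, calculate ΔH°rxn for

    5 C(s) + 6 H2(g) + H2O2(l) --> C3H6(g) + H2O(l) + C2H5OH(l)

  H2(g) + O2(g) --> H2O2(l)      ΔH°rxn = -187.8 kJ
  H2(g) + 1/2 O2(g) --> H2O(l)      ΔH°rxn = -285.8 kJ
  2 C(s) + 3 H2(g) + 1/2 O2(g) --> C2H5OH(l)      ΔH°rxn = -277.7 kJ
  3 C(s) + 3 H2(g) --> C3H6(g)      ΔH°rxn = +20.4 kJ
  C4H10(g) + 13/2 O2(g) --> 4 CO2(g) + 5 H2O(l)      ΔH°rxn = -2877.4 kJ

ΔH°rxn = -355.3 kJ

equation 1 reversed: +187.8 kJ
equation 2 as written: -285.8 kJ
equation 3 as written: -277.7 kJ
equation 4 as written: +20.4 kJ
equation 5: not needed.
By Hess's law, ΔH°rxn = (-1)·(-187.8) + (1)·(-285.8) + (1)·(-277.7) + (1)·(+20.4) = -355.3 kJ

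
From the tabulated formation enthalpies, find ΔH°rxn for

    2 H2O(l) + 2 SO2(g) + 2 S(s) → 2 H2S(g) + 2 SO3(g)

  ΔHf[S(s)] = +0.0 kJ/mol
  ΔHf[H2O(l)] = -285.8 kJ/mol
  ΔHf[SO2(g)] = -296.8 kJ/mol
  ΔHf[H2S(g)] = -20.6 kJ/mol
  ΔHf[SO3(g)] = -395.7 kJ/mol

ΔH°rxn = 332.6 kJ/mol

Products: 2·(-20.6) + 2·(-395.7) = -832.6
Reactants: 2·(-285.8) + 2·(-296.8) + 2·(+0.0) = -1165.2
ΔH°rxn = (-832.6) − (-1165.2) = 332.6 kJ/mol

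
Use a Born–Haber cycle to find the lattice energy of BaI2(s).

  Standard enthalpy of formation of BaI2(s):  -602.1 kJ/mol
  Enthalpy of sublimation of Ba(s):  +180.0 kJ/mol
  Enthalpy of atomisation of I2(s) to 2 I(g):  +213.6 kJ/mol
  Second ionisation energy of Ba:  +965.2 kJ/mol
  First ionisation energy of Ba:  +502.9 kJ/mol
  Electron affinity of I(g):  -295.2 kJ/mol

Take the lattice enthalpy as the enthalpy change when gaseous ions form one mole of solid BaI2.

ΔHf° = 1·ΔHsub + 1·(ΣIE) + 1·D(I2) + 2·EA + U
-602.1 = 1·(+180.0) + 1·(+1468.1) + 1·(+213.6) + 2·(-295.2) + U
U = -602.1 − (+1271.3) = -1873.4 kJ/mol

U = -1873.4 kJ/mol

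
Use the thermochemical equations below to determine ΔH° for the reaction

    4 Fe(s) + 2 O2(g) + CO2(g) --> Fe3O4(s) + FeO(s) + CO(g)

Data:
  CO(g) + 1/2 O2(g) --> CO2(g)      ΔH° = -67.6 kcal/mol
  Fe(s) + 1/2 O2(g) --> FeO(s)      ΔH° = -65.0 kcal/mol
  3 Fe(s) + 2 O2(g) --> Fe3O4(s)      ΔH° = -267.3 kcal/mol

equation 1 reversed: +67.6 kcal/mol
equation 2 as written: -65.0 kcal/mol
equation 3 as written: -267.3 kcal/mol
Combining the equations, ΔH° = (-1)·(-67.6) + (1)·(-65.0) + (1)·(-267.3) = -264.7 kcal/mol

ΔH° = -264.7 kcal/mol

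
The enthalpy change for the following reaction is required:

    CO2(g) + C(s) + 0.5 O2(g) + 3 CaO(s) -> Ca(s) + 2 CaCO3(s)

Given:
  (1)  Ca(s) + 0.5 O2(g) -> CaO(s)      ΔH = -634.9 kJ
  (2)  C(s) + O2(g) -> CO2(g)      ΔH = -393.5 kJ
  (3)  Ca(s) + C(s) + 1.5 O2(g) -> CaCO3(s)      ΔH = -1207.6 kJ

ΔH = -117.0 kJ

(1) reversed and × 3: (-3)·(-634.9) = +1904.7 kJ
(2) reversed: +393.5 kJ
(3) × 2: (2)·(-1207.6) = -2415.2 kJ
ΔH = (-3)·(-634.9) + (-1)·(-393.5) + (2)·(-1207.6) = -117.0 kJ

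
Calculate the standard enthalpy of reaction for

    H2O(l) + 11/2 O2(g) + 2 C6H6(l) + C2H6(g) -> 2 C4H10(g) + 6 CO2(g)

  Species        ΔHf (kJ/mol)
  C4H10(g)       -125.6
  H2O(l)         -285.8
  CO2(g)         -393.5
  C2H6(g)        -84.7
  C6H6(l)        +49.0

ΔH° = -2339.7 kJ/mol

Products: 2·(-125.6) + 6·(-393.5) = -2612.2
Reactants: 1·(-285.8) + 11/2·(+0.0) + 2·(+49.0) + 1·(-84.7) = -272.5
ΔH° = (-2612.2) − (-272.5) = -2339.7 kJ/mol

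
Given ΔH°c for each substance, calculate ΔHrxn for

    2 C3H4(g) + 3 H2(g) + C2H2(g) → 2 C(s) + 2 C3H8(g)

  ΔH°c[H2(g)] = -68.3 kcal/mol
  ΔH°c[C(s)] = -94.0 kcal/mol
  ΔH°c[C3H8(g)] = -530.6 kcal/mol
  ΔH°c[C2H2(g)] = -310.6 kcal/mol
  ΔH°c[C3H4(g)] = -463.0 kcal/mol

Using ΔH = Σ nΔHc°(reactants) − Σ nΔHc°(products):
= [2·(-463.0) + 3·(-68.3) + 1·(-310.6)] − [2·(-94.0) + 2·(-530.6)]
= -192.3 kcal/mol

ΔHrxn = -192.3 kcal/mol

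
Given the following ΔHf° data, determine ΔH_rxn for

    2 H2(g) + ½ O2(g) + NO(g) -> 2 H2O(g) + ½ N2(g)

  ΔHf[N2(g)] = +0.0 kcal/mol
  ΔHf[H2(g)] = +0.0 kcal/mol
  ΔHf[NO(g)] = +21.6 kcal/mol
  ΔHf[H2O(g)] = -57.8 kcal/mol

ΔH_rxn = -137.2 kcal/mol

Products: 2·(-57.8) + 1/2·(+0.0) = -115.6
Reactants: 2·(+0.0) + 1/2·(+0.0) + 1·(+21.6) = +21.6
ΔH_rxn = (-115.6) − (+21.6) = -137.2 kcal/mol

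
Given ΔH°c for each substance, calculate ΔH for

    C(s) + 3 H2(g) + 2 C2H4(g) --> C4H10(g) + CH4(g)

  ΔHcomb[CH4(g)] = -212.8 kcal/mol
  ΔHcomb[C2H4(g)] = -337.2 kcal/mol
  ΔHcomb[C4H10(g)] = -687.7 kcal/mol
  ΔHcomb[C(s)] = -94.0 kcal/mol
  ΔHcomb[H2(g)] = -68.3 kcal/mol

With combustion enthalpies, reactants minus products:
= [1·(-94.0) + 3·(-68.3) + 2·(-337.2)] − [1·(-687.7) + 1·(-212.8)]
= -72.8 kcal/mol

ΔH = -72.8 kcal/mol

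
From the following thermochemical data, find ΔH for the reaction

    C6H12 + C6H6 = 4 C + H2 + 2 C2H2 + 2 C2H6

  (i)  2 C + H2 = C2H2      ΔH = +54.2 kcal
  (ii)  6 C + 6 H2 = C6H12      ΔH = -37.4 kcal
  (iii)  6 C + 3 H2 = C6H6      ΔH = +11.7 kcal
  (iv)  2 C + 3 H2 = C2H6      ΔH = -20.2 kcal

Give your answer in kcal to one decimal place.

ΔH = 93.7 kcal

(i) × 2 (×2 to match 2 C2H2 in the target): (2)·(+54.2) = +108.4 kcal
(ii) reversed (C6H12 must end up as a reactant): +37.4 kcal
(iii) reversed (C6H6 must end up as a reactant): -11.7 kcal
(iv) × 2 (×2 to match 2 C2H6 in the target): (2)·(-20.2) = -40.4 kcal
Combining the equations, ΔH = (+108.4) + (+37.4) + (-11.7) + (-40.4) = 93.7 kcal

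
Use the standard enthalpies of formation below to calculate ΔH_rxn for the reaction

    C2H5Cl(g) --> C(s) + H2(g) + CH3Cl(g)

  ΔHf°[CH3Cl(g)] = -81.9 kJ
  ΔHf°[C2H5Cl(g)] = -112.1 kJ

ΔH°rxn = Σ nΔHf°(products) − Σ nΔHf°(reactants).
Products: 1·(+0.0) + 1·(+0.0) + 1·(-81.9) = -81.9
Reactants: 1·(-112.1) = -112.1
ΔH_rxn = (-81.9) − (-112.1) = 30.2 kJ

ΔH_rxn = 30.2 kJ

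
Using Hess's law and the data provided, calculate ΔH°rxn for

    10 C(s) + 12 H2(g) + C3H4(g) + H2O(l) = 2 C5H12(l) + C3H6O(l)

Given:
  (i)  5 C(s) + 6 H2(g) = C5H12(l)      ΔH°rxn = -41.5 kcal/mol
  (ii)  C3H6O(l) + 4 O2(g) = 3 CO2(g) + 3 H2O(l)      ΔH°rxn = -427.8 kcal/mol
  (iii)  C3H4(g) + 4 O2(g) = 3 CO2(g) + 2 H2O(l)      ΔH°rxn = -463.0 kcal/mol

ΔH°rxn = -118.2 kcal/mol

(i) × 2 (×2 to match 2 C5H12(l) in the target): (2)·(-41.5) = -83.0 kcal/mol
(ii) reversed (C3H6O(l) must end up as a product): +427.8 kcal/mol
(iii) as written (C3H4(g) already on the reactant side): -463.0 kcal/mol
By Hess's law, ΔH°rxn = (-83.0) + (+427.8) + (-463.0) = -118.2 kcal/mol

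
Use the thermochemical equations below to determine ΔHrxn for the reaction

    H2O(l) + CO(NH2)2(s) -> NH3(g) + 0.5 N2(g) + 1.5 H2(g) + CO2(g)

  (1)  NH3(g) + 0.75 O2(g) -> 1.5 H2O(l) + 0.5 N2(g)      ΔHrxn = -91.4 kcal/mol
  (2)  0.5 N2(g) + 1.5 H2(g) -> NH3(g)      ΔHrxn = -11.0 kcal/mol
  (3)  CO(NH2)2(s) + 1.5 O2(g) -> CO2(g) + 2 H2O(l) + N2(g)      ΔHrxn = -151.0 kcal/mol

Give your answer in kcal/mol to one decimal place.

ΔHrxn = 42.8 kcal/mol

(1) reversed and × 2: (-2)·(-91.4) = +182.8 kcal/mol
(2) reversed: +11.0 kcal/mol
(3) as written: -151.0 kcal/mol
Since enthalpy is a state function, ΔHrxn = (+182.8) + (+11.0) + (-151.0) = 42.8 kcal/mol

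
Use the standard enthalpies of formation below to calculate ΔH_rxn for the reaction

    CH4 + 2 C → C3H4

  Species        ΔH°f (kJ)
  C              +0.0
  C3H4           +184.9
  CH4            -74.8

ΔH°rxn = Σ nΔHf°(products) − Σ nΔHf°(reactants).
Products: 1·(+184.9) = +184.9
Reactants: 1·(-74.8) + 2·(+0.0) = -74.8
ΔH_rxn = (+184.9) − (-74.8) = 259.7 kJ

ΔH_rxn = 259.7 kJ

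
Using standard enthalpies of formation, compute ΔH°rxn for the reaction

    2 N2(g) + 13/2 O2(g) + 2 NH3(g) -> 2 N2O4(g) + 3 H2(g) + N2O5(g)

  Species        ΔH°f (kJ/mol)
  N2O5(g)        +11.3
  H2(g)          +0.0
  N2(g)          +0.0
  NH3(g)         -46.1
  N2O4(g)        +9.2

Products: 2·(+9.2) + 3·(+0.0) + 1·(+11.3) = +29.7
Reactants: 2·(+0.0) + 13/2·(+0.0) + 2·(-46.1) = -92.2
ΔH°rxn = (+29.7) − (-92.2) = 121.9 kJ/mol

ΔH°rxn = 121.9 kJ/mol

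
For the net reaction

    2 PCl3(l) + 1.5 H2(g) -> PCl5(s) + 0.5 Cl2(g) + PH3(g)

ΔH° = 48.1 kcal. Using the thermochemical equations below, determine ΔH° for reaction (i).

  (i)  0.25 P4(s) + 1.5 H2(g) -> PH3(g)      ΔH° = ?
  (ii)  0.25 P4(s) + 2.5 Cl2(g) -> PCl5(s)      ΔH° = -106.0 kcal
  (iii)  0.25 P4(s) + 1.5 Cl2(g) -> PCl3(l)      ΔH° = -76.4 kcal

(i) as written (PH3(g) already on the product side): contributes x
(ii) as written (PCl5(s) already on the product side): -106.0 kcal
(iii) reversed and × 2 (PCl3(l) must end up as a reactant; ×2 to match 2 PCl3(l) in the target): (-2)·(-76.4) = +152.8 kcal
+48.1 = (-106.0) + (+152.8) + x
x = (+48.1 − (+46.8)) / (1) = 1.3 kcal

ΔH° = 1.3 kcal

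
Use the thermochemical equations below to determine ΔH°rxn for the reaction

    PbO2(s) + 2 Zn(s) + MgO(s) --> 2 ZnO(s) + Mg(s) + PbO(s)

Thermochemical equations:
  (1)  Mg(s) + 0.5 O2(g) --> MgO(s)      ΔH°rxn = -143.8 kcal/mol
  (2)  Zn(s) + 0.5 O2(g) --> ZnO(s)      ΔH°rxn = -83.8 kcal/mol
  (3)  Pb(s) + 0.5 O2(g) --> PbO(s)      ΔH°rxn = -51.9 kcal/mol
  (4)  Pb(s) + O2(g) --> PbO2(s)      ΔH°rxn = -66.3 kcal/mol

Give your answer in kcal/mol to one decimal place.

ΔH°rxn = -9.4 kcal/mol

(1) reversed: +143.8 kcal/mol
(2) × 2: (2)·(-83.8) = -167.6 kcal/mol
(3) as written: -51.9 kcal/mol
(4) reversed: +66.3 kcal/mol
ΔH°rxn = (-1)·(-143.8) + (2)·(-83.8) + (1)·(-51.9) + (-1)·(-66.3) = -9.4 kcal/mol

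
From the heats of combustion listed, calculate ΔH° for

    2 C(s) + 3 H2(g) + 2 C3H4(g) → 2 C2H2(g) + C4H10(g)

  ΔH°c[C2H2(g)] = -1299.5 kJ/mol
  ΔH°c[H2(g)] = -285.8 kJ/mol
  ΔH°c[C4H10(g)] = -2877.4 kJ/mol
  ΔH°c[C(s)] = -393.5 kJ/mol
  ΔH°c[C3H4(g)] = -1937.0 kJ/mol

With combustion enthalpies, reactants minus products:
= [2·(-393.5) + 3·(-285.8) + 2·(-1937.0)] − [2·(-1299.5) + 1·(-2877.4)]
= -42.0 kJ/mol

ΔH° = -42.0 kJ/mol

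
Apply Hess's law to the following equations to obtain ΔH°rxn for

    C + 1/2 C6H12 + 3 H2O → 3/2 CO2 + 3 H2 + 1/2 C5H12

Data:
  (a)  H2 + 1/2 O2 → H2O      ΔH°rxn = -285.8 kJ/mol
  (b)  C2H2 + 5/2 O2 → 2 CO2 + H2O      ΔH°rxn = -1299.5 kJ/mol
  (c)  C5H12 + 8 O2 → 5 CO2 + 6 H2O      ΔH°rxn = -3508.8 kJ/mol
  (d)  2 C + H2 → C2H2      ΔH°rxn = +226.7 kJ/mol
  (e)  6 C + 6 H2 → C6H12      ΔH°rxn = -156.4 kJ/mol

(a) reversed and × 2: (-2)·(-285.8) = +571.6 kJ/mol
(b) × 2: (2)·(-1299.5) = -2599.0 kJ/mol
(c) reversed and × 1/2: (-1/2)·(-3508.8) = +1754.4 kJ/mol
(d) × 2: (2)·(+226.7) = +453.4 kJ/mol
(e) reversed and × 1/2: (-1/2)·(-156.4) = +78.2 kJ/mol
ΔH°rxn = (+571.6) + (-2599.0) + (+1754.4) + (+453.4) + (+78.2) = 258.6 kJ/mol

ΔH°rxn = 258.6 kJ/mol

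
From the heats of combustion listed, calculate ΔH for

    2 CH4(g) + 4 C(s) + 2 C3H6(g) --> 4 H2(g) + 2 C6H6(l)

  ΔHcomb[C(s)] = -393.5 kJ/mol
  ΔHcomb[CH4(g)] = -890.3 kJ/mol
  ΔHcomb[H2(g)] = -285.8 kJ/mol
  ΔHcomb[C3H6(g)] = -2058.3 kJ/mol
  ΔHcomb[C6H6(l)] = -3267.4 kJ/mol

ΔH = 206.8 kJ/mol

Using ΔH = Σ nΔHc°(reactants) − Σ nΔHc°(products):
= [2·(-890.3) + 4·(-393.5) + 2·(-2058.3)] − [4·(-285.8) + 2·(-3267.4)]
= 206.8 kJ/mol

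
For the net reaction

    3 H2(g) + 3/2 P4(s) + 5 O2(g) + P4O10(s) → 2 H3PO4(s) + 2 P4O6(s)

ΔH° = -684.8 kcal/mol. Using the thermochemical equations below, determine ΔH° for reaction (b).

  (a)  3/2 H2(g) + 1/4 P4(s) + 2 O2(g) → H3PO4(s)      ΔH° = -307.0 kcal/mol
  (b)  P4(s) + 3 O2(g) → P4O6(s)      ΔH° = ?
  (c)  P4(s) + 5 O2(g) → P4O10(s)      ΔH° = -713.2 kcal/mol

ΔH° = -392.0 kcal/mol

(a) × 2: (2)·(-307.0) = -614.0 kcal/mol
(b) × 2: contributes 2·x
(c) reversed: +713.2 kcal/mol
-684.8 = (-614.0) + (+713.2) + 2·x
x = (-684.8 − (+99.2)) / (2) = -392.0 kcal/mol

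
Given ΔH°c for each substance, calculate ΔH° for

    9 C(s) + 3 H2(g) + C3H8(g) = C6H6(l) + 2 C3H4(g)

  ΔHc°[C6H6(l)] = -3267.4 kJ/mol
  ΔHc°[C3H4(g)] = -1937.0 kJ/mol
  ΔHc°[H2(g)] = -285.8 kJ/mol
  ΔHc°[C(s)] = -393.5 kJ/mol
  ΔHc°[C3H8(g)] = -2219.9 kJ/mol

ΔH° = 522.6 kJ/mol

With combustion enthalpies, reactants minus products:
= [9·(-393.5) + 3·(-285.8) + 1·(-2219.9)] − [1·(-3267.4) + 2·(-1937.0)]
= 522.6 kJ/mol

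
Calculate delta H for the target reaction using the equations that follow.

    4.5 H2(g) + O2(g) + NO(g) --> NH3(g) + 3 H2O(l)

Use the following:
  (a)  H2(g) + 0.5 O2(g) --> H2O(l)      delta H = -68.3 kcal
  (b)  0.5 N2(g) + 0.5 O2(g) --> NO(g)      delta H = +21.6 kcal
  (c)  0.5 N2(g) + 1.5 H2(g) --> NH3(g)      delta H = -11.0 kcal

delta H = -237.5 kcal

(a) × 3: (3)·(-68.3) = -204.9 kcal
(b) reversed: -21.6 kcal
(c) as written: -11.0 kcal
delta H = (-204.9) + (-21.6) + (-11.0) = -237.5 kcal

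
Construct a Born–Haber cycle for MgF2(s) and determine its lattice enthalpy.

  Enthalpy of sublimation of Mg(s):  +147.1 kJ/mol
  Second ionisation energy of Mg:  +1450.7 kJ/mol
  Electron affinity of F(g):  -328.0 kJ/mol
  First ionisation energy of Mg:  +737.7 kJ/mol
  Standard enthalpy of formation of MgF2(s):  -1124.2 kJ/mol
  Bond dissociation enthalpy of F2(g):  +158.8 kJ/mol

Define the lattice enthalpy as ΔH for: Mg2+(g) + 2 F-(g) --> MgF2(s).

ΔHf° = 1·ΔHsub + 1·(ΣIE) + 1·D(F2) + 2·EA + U
-1124.2 = 1·(+147.1) + 1·(+2188.4) + 1·(+158.8) + 2·(-328.0) + U
U = -1124.2 − (+1838.3) = -2962.5 kJ/mol

U = -2962.5 kJ/mol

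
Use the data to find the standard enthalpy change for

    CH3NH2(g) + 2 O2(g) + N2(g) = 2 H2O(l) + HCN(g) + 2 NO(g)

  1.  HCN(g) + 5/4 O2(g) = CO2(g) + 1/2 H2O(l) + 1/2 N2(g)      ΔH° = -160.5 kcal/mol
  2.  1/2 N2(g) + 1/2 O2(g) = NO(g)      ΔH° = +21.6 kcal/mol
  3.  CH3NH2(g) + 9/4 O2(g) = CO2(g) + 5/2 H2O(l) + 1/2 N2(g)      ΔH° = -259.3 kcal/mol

ΔH° = -55.6 kcal/mol

eq. 1 reversed: +160.5 kcal/mol
eq. 2 × 2: (2)·(+21.6) = +43.2 kcal/mol
eq. 3 as written: -259.3 kcal/mol
ΔH° = (-1)·(-160.5) + (2)·(+21.6) + (1)·(-259.3) = -55.6 kcal/mol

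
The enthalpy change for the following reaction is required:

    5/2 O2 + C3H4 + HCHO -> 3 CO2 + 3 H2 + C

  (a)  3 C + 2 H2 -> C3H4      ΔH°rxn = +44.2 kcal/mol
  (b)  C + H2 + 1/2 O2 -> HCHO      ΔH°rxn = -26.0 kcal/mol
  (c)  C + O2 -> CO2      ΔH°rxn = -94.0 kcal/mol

(a) reversed: -44.2 kcal/mol
(b) reversed: +26.0 kcal/mol
(c) × 3: (3)·(-94.0) = -282.0 kcal/mol
Combining the equations, ΔH°rxn = (-1)·(+44.2) + (-1)·(-26.0) + (3)·(-94.0) = -300.2 kcal/mol

ΔH°rxn = -300.2 kcal/mol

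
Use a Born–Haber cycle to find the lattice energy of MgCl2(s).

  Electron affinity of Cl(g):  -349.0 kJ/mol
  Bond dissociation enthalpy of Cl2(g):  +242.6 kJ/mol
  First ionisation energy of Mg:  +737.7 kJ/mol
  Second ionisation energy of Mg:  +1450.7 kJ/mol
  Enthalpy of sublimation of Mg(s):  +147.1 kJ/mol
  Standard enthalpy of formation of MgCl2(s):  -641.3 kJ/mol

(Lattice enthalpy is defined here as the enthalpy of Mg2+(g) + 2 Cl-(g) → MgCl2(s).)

U = -2521.4 kJ/mol

ΔHf° = 1·ΔHsub + 1·(ΣIE) + 1·D(Cl2) + 2·EA + U
-641.3 = 1·(+147.1) + 1·(+2188.4) + 1·(+242.6) + 2·(-349.0) + U
U = -641.3 − (+1880.1) = -2521.4 kJ/mol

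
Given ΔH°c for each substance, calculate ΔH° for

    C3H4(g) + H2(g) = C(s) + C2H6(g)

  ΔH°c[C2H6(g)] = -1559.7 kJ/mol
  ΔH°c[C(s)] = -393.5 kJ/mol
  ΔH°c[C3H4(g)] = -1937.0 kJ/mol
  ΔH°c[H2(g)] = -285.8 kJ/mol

With combustion enthalpies, reactants minus products:
= [1·(-1937.0) + 1·(-285.8)] − [1·(-393.5) + 1·(-1559.7)]
= -269.6 kJ/mol

ΔH° = -269.6 kJ/mol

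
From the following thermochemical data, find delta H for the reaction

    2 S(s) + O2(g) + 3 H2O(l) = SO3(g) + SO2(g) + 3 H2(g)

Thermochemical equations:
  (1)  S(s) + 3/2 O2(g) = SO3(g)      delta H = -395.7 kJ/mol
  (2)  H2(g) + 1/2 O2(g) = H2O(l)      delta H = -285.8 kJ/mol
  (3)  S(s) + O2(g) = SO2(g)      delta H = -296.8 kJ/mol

delta H = 164.9 kJ/mol

(1) as written: -395.7 kJ/mol
(2) reversed and × 3: (-3)·(-285.8) = +857.4 kJ/mol
(3) as written: -296.8 kJ/mol
Combining the equations, delta H = (1)·(-395.7) + (-3)·(-285.8) + (1)·(-296.8) = 164.9 kJ/mol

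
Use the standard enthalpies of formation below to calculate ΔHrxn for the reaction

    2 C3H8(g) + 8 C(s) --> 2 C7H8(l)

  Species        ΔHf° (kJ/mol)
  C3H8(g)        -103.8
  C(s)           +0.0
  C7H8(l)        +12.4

ΔHrxn = 232.4 kJ/mol

ΔH°rxn = Σ nΔHf°(products) − Σ nΔHf°(reactants).
Products: 2·(+12.4) = +24.8
Reactants: 2·(-103.8) + 8·(+0.0) = -207.6
ΔHrxn = (+24.8) − (-207.6) = 232.4 kJ/mol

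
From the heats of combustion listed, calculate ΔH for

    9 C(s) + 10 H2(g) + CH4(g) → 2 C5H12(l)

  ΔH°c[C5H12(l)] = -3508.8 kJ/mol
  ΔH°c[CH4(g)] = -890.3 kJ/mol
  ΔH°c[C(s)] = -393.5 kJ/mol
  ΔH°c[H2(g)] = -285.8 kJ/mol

ΔH = -272.2 kJ/mol

With combustion enthalpies, reactants minus products:
= [9·(-393.5) + 10·(-285.8) + 1·(-890.3)] − [2·(-3508.8)]
= -272.2 kJ/mol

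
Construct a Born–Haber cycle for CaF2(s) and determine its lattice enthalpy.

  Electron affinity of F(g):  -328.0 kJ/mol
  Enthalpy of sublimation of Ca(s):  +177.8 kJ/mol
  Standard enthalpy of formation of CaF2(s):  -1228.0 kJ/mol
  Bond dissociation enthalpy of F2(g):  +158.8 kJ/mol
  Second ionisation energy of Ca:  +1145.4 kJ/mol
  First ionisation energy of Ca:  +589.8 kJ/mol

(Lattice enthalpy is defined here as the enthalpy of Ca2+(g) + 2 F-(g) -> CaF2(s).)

ΔHf° = 1·ΔHsub + 1·(ΣIE) + 1·D(F2) + 2·EA + U
-1228.0 = 1·(+177.8) + 1·(+1735.2) + 1·(+158.8) + 2·(-328.0) + U
U = -1228.0 − (+1415.8) = -2643.8 kJ/mol

U = -2643.8 kJ/mol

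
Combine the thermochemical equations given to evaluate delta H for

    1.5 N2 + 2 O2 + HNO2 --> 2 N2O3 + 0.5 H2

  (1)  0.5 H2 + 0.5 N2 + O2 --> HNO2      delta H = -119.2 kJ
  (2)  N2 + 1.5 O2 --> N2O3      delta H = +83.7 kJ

delta H = 286.6 kJ

(1) reversed: +119.2 kJ
(2) × 2: (2)·(+83.7) = +167.4 kJ
Summing the manipulated equations, delta H = (+119.2) + (+167.4) = 286.6 kJ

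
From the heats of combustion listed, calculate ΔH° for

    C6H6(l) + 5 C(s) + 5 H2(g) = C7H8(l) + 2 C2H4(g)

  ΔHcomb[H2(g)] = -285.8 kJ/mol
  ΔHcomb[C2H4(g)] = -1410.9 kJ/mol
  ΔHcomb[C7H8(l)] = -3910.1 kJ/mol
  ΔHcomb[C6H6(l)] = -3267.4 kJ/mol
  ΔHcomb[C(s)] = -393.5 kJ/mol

Using ΔH = Σ nΔHc°(reactants) − Σ nΔHc°(products):
= [1·(-3267.4) + 5·(-393.5) + 5·(-285.8)] − [1·(-3910.1) + 2·(-1410.9)]
= 68.0 kJ/mol

ΔH° = 68.0 kJ/mol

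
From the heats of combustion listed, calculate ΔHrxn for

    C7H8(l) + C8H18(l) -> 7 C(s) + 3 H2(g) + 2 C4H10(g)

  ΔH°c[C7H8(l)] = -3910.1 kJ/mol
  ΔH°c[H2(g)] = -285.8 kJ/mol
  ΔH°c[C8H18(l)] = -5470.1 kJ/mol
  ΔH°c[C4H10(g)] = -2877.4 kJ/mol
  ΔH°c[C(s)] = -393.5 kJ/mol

ΔHrxn = -13.5 kJ/mol

Using ΔH = Σ nΔHc°(reactants) − Σ nΔHc°(products):
= [1·(-3910.1) + 1·(-5470.1)] − [7·(-393.5) + 3·(-285.8) + 2·(-2877.4)]
= -13.5 kJ/mol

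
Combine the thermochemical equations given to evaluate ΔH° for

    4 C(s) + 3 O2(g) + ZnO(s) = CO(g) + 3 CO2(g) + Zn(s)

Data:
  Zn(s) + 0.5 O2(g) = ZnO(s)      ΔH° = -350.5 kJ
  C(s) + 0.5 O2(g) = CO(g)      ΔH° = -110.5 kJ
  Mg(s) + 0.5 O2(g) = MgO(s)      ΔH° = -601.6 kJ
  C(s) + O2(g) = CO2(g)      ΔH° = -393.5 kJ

ΔH° = -940.5 kJ

equation 1 reversed: +350.5 kJ
equation 2 as written: -110.5 kJ
equation 3: not needed.
equation 4 × 3: (3)·(-393.5) = -1180.5 kJ
Since enthalpy is a state function, ΔH° = (-1)·(-350.5) + (1)·(-110.5) + (3)·(-393.5) = -940.5 kJ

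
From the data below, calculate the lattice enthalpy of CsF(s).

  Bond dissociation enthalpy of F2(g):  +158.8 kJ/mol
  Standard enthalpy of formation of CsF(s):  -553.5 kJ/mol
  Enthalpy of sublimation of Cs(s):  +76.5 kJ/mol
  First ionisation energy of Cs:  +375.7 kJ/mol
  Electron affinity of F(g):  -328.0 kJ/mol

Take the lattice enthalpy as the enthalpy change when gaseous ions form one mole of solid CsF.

U = -757.1 kJ/mol

ΔHf° = 1·ΔHsub + 1·(ΣIE) + 1/2·D(F2) + 1·EA + U
-553.5 = 1·(+76.5) + 1·(+375.7) + 1/2·(+158.8) + 1·(-328.0) + U
U = -553.5 − (+203.6) = -757.1 kJ/mol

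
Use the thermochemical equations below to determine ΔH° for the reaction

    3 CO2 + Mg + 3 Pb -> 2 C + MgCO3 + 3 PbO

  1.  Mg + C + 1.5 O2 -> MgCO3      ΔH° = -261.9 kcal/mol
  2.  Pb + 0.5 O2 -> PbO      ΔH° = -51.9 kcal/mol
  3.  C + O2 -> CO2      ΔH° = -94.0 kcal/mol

eq. 1 as written (MgCO3 already on the product side): -261.9 kcal/mol
eq. 2 × 3 (scale by 3 for the 3 PbO): (3)·(-51.9) = -155.7 kcal/mol
eq. 3 reversed and × 3 (reverse to put CO2 on the reactant side; scale by 3 for the 3 CO2): (-3)·(-94.0) = +282.0 kcal/mol
Since enthalpy is a state function, ΔH° = (-261.9) + (-155.7) + (+282.0) = -135.6 kcal/mol

ΔH° = -135.6 kcal/mol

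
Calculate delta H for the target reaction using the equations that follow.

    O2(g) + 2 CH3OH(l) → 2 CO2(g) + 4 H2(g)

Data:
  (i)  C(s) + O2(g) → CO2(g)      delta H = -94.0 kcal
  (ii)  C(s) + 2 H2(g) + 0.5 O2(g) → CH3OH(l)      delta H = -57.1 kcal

delta H = -73.8 kcal

(i) × 2: (2)·(-94.0) = -188.0 kcal
(ii) reversed and × 2: (-2)·(-57.1) = +114.2 kcal
delta H = (-188.0) + (+114.2) = -73.8 kcal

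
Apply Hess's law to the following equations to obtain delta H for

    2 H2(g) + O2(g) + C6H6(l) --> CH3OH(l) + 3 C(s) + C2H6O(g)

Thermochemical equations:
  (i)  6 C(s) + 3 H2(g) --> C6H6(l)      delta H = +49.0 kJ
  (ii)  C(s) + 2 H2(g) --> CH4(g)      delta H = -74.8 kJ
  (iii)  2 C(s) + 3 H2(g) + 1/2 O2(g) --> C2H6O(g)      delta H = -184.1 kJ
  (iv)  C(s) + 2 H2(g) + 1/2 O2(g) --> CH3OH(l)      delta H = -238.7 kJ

delta H = -471.8 kJ

(i) reversed: -49.0 kJ
(ii): not needed.
(iii) as written: -184.1 kJ
(iv) as written: -238.7 kJ
By Hess's law, delta H = (-1)·(+49.0) + (1)·(-184.1) + (1)·(-238.7) = -471.8 kJ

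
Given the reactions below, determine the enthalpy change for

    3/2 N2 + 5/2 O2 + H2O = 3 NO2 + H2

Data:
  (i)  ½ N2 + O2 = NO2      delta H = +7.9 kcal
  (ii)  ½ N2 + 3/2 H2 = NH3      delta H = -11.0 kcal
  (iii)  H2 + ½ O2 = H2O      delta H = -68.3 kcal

(i) × 3: (3)·(+7.9) = +23.7 kcal
(ii): not needed.
(iii) reversed: +68.3 kcal
Summing the manipulated equations, delta H = (+23.7) + (+68.3) = 92.0 kcal

delta H = 92.0 kcal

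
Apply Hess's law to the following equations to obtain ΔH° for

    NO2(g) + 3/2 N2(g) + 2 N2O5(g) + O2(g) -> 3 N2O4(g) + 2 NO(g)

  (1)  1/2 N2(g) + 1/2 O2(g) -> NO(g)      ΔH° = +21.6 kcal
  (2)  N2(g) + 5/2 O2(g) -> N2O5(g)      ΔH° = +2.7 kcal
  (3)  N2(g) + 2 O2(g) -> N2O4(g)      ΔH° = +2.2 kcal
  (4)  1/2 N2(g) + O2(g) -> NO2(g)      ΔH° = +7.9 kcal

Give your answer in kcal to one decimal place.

(1) × 2 (×2 to match 2 NO(g) in the target): (2)·(+21.6) = +43.2 kcal
(2) reversed and × 2 (reverse to put N2O5(g) on the reactant side; ×2 to match 2 N2O5(g) in the target): (-2)·(+2.7) = -5.4 kcal
(3) × 3 (scale by 3 for the 3 N2O4(g)): (3)·(+2.2) = +6.6 kcal
(4) reversed (NO2(g) must end up as a reactant): -7.9 kcal
ΔH° = (2)·(+21.6) + (-2)·(+2.7) + (3)·(+2.2) + (-1)·(+7.9) = 36.5 kcal

ΔH° = 36.5 kcal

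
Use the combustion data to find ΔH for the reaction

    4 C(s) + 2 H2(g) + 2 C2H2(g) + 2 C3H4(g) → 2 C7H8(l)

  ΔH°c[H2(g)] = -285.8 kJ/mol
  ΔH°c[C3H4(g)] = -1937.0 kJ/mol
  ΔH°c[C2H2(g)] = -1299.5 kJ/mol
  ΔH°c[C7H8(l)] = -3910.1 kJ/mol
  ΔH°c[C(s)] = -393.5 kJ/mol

ΔH = -798.4 kJ/mol

Using ΔH = Σ nΔHc°(reactants) − Σ nΔHc°(products):
= [4·(-393.5) + 2·(-285.8) + 2·(-1299.5) + 2·(-1937.0)] − [2·(-3910.1)]
= -798.4 kJ/mol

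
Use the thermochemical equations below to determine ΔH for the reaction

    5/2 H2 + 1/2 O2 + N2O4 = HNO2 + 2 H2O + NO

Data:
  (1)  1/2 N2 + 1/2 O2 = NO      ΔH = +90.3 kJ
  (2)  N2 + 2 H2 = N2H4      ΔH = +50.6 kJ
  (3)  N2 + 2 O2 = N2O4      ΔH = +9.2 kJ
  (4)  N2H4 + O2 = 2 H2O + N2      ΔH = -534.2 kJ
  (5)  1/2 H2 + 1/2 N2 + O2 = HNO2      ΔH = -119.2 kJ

ΔH = -521.7 kJ

(1) as written (NO already on the product side): +90.3 kJ
(2) as written: +50.6 kJ
(3) reversed (reverse to put N2O4 on the reactant side): -9.2 kJ
(4) as written (H2O already on the product side): -534.2 kJ
(5) as written (HNO2 already on the product side): -119.2 kJ
Since enthalpy is a state function, ΔH = (+90.3) + (+50.6) + (-9.2) + (-534.2) + (-119.2) = -521.7 kJ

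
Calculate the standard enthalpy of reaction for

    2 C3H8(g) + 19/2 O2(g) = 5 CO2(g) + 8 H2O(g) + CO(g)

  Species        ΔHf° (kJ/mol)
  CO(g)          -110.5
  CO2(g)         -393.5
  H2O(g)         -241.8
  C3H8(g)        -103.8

ΔHrxn = -3804.8 kJ/mol

Products: 5·(-393.5) + 8·(-241.8) + 1·(-110.5) = -4012.4
Reactants: 2·(-103.8) + 19/2·(+0.0) = -207.6
ΔHrxn = (-4012.4) − (-207.6) = -3804.8 kJ/mol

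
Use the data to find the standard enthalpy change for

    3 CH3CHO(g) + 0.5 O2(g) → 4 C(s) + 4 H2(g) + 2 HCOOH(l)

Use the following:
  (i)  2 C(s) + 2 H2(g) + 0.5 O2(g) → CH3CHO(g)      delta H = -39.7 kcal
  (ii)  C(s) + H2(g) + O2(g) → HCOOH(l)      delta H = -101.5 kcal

(i) reversed and × 3 (reverse to put CH3CHO(g) on the reactant side; ×3 to match 3 CH3CHO(g) in the target): (-3)·(-39.7) = +119.1 kcal
(ii) × 2 (×2 to match 2 HCOOH(l) in the target): (2)·(-101.5) = -203.0 kcal
delta H = (+119.1) + (-203.0) = -83.9 kcal

delta H = -83.9 kcal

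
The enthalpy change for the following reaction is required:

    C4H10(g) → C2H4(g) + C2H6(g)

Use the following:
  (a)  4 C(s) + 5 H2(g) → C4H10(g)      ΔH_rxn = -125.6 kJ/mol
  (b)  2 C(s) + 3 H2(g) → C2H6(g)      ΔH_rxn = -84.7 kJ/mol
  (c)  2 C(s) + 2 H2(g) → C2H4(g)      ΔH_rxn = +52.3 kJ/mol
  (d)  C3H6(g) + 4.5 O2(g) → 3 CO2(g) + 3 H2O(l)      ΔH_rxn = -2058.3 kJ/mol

(a) reversed: +125.6 kJ/mol
(b) as written: -84.7 kJ/mol
(c) as written: +52.3 kJ/mol
(d): not needed.
Combining the equations, ΔH_rxn = (+125.6) + (-84.7) + (+52.3) = 93.2 kJ/mol

ΔH_rxn = 93.2 kJ/mol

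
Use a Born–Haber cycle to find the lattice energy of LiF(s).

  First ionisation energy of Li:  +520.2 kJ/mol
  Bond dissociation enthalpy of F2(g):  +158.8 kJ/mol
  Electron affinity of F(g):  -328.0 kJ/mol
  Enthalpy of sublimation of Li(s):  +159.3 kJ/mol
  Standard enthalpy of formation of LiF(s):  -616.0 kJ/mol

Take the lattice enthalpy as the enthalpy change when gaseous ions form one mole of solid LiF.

U = -1046.9 kJ/mol

ΔHf° = 1·ΔHsub + 1·(ΣIE) + 1/2·D(F2) + 1·EA + U
-616.0 = 1·(+159.3) + 1·(+520.2) + 1/2·(+158.8) + 1·(-328.0) + U
U = -616.0 − (+430.9) = -1046.9 kJ/mol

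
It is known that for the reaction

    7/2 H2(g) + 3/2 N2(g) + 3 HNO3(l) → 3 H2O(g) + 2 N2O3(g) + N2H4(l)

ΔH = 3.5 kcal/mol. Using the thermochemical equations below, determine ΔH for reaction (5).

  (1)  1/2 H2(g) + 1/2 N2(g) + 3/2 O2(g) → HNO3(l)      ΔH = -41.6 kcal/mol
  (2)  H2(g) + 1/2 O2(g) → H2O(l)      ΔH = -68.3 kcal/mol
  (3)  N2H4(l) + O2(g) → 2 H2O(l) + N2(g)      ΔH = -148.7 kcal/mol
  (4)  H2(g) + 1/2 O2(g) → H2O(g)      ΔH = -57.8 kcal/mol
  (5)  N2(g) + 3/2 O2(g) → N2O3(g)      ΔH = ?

(1) reversed and × 3 (HNO3(l) must end up as a reactant; ×3 to match 3 HNO3(l) in the target): (-3)·(-41.6) = +124.8 kcal/mol
(2) × 2: (2)·(-68.3) = -136.6 kcal/mol
(3) reversed (N2H4(l) must end up as a product): +148.7 kcal/mol
(4) × 3 (×3 to match 3 H2O(g) in the target): (3)·(-57.8) = -173.4 kcal/mol
(5) × 2 (scale by 2 for the 2 N2O3(g)): contributes 2·x
+3.5 = (+124.8) + (-136.6) + (+148.7) + (-173.4) + 2·x
x = (+3.5 − (-36.5)) / (2) = 20.0 kcal/mol

ΔH = 20.0 kcal/mol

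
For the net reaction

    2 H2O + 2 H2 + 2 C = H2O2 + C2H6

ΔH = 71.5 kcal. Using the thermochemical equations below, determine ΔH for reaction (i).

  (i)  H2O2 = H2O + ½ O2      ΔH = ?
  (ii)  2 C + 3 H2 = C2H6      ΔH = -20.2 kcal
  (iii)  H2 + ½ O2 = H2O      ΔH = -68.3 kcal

(i) reversed: contributes −x
(ii) as written: -20.2 kcal
(iii) reversed: +68.3 kcal
+71.5 = (-20.2) + (+68.3) − x
x = (+71.5 − (+48.1)) / (-1) = -23.4 kcal

ΔH = -23.4 kcal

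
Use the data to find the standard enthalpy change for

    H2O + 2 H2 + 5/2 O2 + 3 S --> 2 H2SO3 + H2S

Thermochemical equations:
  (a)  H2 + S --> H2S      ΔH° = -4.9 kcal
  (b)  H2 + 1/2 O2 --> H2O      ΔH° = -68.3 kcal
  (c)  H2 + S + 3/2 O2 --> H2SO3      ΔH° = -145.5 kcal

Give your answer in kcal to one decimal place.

(a) as written (H2S already on the product side): -4.9 kcal
(b) reversed (reverse to put H2O on the reactant side): +68.3 kcal
(c) × 2 (×2 to match 2 H2SO3 in the target): (2)·(-145.5) = -291.0 kcal
Combining the equations, ΔH° = (-4.9) + (+68.3) + (-291.0) = -227.6 kcal

ΔH° = -227.6 kcal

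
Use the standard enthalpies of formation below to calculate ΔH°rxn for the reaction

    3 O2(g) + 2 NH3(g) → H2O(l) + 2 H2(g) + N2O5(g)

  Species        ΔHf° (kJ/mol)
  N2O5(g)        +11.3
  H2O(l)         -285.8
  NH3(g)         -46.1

ΔH°rxn = Σ nΔHf°(products) − Σ nΔHf°(reactants).
Products: 1·(-285.8) + 2·(+0.0) + 1·(+11.3) = -274.5
Reactants: 3·(+0.0) + 2·(-46.1) = -92.2
ΔH°rxn = (-274.5) − (-92.2) = -182.3 kJ/mol

ΔH°rxn = -182.3 kJ/mol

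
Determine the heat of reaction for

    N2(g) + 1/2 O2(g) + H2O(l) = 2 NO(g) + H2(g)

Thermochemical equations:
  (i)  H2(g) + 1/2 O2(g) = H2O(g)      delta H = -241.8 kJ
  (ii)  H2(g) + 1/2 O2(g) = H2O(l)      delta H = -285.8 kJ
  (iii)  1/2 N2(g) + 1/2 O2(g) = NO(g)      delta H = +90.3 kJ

delta H = 466.4 kJ

(i): not needed (H2O(g) appears nowhere else).
(ii) reversed (H2O(l) must end up as a reactant): +285.8 kJ
(iii) × 2 (×2 to match 2 NO(g) in the target): (2)·(+90.3) = +180.6 kJ
Since enthalpy is a state function, delta H = (+285.8) + (+180.6) = 466.4 kJ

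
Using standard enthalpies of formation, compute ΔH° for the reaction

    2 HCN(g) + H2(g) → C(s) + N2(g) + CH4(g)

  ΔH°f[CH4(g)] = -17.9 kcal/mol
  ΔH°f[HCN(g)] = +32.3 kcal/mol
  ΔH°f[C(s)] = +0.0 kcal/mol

Products: 1·(+0.0) + 1·(+0.0) + 1·(-17.9) = -17.9
Reactants: 2·(+32.3) + 1·(+0.0) = +64.6
ΔH° = (-17.9) − (+64.6) = -82.5 kcal/mol

ΔH° = -82.5 kcal/mol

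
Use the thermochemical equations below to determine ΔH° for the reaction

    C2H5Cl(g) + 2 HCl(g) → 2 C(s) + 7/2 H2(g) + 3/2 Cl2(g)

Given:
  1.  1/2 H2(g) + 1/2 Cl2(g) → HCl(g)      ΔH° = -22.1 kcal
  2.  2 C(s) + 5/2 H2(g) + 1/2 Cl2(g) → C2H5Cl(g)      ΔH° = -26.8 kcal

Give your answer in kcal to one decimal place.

ΔH° = 71.0 kcal

eq. 1 reversed and × 2: (-2)·(-22.1) = +44.2 kcal
eq. 2 reversed: +26.8 kcal
ΔH° = (+44.2) + (+26.8) = 71.0 kcal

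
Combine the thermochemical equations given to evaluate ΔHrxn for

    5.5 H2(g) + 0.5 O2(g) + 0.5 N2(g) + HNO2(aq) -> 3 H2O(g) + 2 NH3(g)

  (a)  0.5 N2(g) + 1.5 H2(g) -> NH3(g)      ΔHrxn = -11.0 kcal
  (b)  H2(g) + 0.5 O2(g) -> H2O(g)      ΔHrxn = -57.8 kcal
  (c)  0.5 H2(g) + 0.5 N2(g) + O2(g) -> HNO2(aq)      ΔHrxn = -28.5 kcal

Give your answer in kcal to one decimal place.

ΔHrxn = -166.9 kcal

(a) × 2: (2)·(-11.0) = -22.0 kcal
(b) × 3: (3)·(-57.8) = -173.4 kcal
(c) reversed: +28.5 kcal
ΔHrxn = (-22.0) + (-173.4) + (+28.5) = -166.9 kcal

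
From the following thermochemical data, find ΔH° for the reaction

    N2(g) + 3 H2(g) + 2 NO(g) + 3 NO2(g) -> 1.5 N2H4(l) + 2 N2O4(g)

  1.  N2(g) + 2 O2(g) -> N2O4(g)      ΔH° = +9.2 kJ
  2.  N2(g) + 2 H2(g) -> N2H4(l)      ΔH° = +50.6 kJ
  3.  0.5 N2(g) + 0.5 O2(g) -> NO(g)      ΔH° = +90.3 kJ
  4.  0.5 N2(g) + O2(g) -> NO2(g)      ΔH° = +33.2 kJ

ΔH° = -185.9 kJ

eq. 1 × 2 (×2 to match 2 N2O4(g) in the target): (2)·(+9.2) = +18.4 kJ
eq. 2 × 3/2 (scale by 3/2 for the 3/2 N2H4(l)): (3/2)·(+50.6) = +75.9 kJ
eq. 3 reversed and × 2 (NO(g) must end up as a reactant; ×2 to match 2 NO(g) in the target): (-2)·(+90.3) = -180.6 kJ
eq. 4 reversed and × 3 (reverse to put NO2(g) on the reactant side; scale by 3 for the 3 NO2(g)): (-3)·(+33.2) = -99.6 kJ
By Hess's law, ΔH° = (+18.4) + (+75.9) + (-180.6) + (-99.6) = -185.9 kJ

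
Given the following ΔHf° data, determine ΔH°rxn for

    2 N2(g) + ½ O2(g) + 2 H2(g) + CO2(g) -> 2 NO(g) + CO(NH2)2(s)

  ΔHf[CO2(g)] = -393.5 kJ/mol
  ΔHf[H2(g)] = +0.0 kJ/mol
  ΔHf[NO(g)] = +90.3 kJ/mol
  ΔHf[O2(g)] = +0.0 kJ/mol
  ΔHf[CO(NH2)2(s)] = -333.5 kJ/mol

ΔH°rxn = 240.6 kJ/mol

ΔH°rxn = Σ nΔHf°(products) − Σ nΔHf°(reactants).
Products: 2·(+90.3) + 1·(-333.5) = -152.9
Reactants: 2·(+0.0) + 1/2·(+0.0) + 2·(+0.0) + 1·(-393.5) = -393.5
ΔH°rxn = (-152.9) − (-393.5) = 240.6 kJ/mol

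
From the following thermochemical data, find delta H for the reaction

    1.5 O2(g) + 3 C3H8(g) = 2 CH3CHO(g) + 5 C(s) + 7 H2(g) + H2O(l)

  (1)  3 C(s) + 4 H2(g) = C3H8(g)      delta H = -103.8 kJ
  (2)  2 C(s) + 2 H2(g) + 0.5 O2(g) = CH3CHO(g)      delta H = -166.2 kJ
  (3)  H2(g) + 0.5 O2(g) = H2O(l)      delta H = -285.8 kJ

(1) reversed and × 3 (reverse to put C3H8(g) on the reactant side; ×3 to match 3 C3H8(g) in the target): (-3)·(-103.8) = +311.4 kJ
(2) × 2 (×2 to match 2 CH3CHO(g) in the target): (2)·(-166.2) = -332.4 kJ
(3) as written (H2O(l) already on the product side): -285.8 kJ
Combining the equations, delta H = (+311.4) + (-332.4) + (-285.8) = -306.8 kJ

delta H = -306.8 kJ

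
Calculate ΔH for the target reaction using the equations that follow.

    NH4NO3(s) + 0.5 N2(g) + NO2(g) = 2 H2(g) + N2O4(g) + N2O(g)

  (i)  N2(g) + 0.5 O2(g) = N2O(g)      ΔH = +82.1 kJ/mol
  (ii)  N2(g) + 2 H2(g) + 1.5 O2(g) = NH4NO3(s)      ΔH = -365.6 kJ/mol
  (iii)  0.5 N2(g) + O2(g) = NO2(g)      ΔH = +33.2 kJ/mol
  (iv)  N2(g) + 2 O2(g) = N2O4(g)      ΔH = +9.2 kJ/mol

ΔH = 423.7 kJ/mol

(i) as written: +82.1 kJ/mol
(ii) reversed: +365.6 kJ/mol
(iii) reversed: -33.2 kJ/mol
(iv) as written: +9.2 kJ/mol
ΔH = (1)·(+82.1) + (-1)·(-365.6) + (-1)·(+33.2) + (1)·(+9.2) = 423.7 kJ/mol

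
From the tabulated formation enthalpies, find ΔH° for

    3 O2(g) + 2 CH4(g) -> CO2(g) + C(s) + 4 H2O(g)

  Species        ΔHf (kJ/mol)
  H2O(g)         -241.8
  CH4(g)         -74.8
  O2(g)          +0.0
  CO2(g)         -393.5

ΔH° = -1211.1 kJ/mol

Products: 1·(-393.5) + 1·(+0.0) + 4·(-241.8) = -1360.7
Reactants: 3·(+0.0) + 2·(-74.8) = -149.6
ΔH° = (-1360.7) − (-149.6) = -1211.1 kJ/mol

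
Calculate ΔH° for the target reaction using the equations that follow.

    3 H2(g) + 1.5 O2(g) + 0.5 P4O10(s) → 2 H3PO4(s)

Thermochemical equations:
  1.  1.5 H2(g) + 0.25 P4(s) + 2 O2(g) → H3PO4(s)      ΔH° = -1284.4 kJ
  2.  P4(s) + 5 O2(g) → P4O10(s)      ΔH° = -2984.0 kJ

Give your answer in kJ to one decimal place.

eq. 1 × 2: (2)·(-1284.4) = -2568.8 kJ
eq. 2 reversed and × 1/2: (-1/2)·(-2984.0) = +1492.0 kJ
Combining the equations, ΔH° = (-2568.8) + (+1492.0) = -1076.8 kJ

ΔH° = -1076.8 kJ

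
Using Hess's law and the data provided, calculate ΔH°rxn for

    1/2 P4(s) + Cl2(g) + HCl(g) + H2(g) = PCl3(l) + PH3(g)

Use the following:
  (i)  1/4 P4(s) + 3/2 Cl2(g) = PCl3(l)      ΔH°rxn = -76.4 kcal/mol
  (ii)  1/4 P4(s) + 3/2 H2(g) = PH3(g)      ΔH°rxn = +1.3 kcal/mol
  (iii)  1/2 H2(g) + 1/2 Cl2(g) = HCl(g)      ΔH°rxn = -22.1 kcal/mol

ΔH°rxn = -53.0 kcal/mol

(i) as written: -76.4 kcal/mol
(ii) as written: +1.3 kcal/mol
(iii) reversed: +22.1 kcal/mol
Summing the manipulated equations, ΔH°rxn = (1)·(-76.4) + (1)·(+1.3) + (-1)·(-22.1) = -53.0 kcal/mol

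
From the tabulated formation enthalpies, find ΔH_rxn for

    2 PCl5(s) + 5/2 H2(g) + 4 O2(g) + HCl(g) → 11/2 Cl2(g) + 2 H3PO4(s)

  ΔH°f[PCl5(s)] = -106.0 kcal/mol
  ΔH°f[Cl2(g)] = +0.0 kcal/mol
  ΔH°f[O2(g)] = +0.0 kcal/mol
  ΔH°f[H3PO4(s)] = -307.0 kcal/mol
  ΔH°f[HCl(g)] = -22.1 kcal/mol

ΔH_rxn = -379.9 kcal/mol

ΔH°rxn = Σ nΔHf°(products) − Σ nΔHf°(reactants).
Products: 11/2·(+0.0) + 2·(-307.0) = -614.0
Reactants: 2·(-106.0) + 5/2·(+0.0) + 4·(+0.0) + 1·(-22.1) = -234.1
ΔH_rxn = (-614.0) − (-234.1) = -379.9 kcal/mol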